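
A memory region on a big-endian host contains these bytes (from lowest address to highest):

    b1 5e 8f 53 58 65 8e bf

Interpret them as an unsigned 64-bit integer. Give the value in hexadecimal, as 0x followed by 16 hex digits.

Big-endian stores the most-significant byte at the lowest address.
The bytes are already most-significant first: 0xB15E8F5358658EBF.

0xB15E8F5358658EBF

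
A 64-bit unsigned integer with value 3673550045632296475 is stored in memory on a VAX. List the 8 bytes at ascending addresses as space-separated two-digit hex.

1B 76 88 9E 4D 12 FB 32

3673550045632296475 in hexadecimal, padded to 64 bits, is 0x32FB124D9E88761B.
Split into bytes (most-significant first): 32 FB 12 4D 9E 88 76 1B.
Little-endian stores the least-significant byte at the lowest address.
So at ascending addresses the bytes are 1B 76 88 9E 4D 12 FB 32.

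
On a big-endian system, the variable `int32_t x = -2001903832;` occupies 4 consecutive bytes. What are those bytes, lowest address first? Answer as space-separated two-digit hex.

88 AD 5F 28

Two's complement of -2001903832 in 32 bits: 2001903832 = 0x7752A0D8; invert → 0x88AD5F27; add 1 → 0x88AD5F28.
Split into bytes (most-significant first): 88 AD 5F 28.
Big-endian: lowest address holds the most-significant byte.
So the memory order matches the most-significant-first order: 88 AD 5F 28.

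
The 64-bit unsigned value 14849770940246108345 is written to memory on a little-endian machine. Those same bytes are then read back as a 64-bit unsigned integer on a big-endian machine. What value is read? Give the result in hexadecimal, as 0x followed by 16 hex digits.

14849770940246108345 in 64-bit hexadecimal is 0xCE14FBFE2149A8B9.
Stored little-endian, the bytes at ascending addresses are B9 A8 49 21 FE FB 14 CE.
Read back as big-endian, the last byte is least significant, giving 0xB9A84921FEFB14CE.

0xB9A84921FEFB14CE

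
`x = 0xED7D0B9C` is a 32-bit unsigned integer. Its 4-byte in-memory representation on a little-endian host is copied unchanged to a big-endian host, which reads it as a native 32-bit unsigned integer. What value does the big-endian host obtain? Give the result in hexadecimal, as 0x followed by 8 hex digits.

Stored little-endian, the bytes at ascending addresses are 9C 0B 7D ED.
Read back as big-endian, the last byte is least significant, giving 0x9C0B7DED.

0x9C0B7DED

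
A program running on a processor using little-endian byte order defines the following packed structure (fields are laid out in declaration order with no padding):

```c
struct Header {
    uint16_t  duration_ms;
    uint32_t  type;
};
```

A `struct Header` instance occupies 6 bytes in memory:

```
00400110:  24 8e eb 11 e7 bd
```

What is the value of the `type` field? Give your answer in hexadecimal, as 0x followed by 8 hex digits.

`type` follows `duration_ms` (2 bytes), so it starts at byte offset 2 and occupies 4 bytes.
Bytes at offsets 2..5: EB 11 E7 BD.
Little-endian stores the least-significant byte at the lowest address.
Reassemble most-significant byte first: BD E7 11 EB → 0xBDE711EB.

0xBDE711EB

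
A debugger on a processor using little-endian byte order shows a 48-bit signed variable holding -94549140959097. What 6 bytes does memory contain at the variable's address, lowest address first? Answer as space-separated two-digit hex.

87 10 0A 10 02 AA

Two's complement of -94549140959097 in 48 bits: 94549140959097 = 0x55FDEFF5EF79; invert → 0xAA02100A1086; add 1 → 0xAA02100A1087.
Split into bytes (most-significant first): AA 02 10 0A 10 87.
Little-endian: lowest address holds the least-significant byte.
So at ascending addresses the bytes are 87 10 0A 10 02 AA.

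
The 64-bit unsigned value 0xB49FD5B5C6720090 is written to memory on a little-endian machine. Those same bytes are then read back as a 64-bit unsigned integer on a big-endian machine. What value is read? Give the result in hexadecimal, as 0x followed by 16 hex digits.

0x900072C6B5D59FB4

Stored little-endian, the bytes at ascending addresses are 90 00 72 C6 B5 D5 9F B4.
Read back as big-endian, the last byte is least significant, giving 0x900072C6B5D59FB4.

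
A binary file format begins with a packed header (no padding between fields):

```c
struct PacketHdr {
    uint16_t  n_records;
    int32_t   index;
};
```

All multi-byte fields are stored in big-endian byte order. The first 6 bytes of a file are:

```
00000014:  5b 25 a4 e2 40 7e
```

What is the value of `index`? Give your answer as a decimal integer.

-1528676226

`index` follows `n_records` (2 bytes), so it starts at byte offset 2 and occupies 4 bytes.
Bytes at offsets 2..5: A4 E2 40 7E.
Big-endian stores the most-significant byte at the lowest address.
The bytes are already most-significant first: 0xA4E2407E.
Top bit is set, so as a signed 32-bit value this is 0xA4E2407E − 2^32 = -1528676226.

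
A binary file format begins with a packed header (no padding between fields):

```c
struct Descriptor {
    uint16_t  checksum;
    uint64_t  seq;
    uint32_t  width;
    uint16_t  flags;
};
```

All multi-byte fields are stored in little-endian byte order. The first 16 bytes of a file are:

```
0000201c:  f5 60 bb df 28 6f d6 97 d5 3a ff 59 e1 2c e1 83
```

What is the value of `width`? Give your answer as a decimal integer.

752966143

`width` follows `checksum` (2 B), `seq` (8 B), so it starts at offset 2 + 8 = 10 and occupies 4 bytes.
Bytes at offsets 10..13: FF 59 E1 2C.
Little-endian: lowest address holds the least-significant byte.
Reassemble most-significant byte first: 2C E1 59 FF → 0x2CE159FF.
0x2CE159FF = 752966143.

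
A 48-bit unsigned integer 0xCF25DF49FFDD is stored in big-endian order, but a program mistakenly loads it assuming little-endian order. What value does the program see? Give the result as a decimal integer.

Stored big-endian, the bytes at ascending addresses are CF 25 DF 49 FF DD.
Read back as little-endian, the first byte is least significant, giving 0xDDFF49DF25CF.
0xDDFF49DF25CF = 244088525759951.

244088525759951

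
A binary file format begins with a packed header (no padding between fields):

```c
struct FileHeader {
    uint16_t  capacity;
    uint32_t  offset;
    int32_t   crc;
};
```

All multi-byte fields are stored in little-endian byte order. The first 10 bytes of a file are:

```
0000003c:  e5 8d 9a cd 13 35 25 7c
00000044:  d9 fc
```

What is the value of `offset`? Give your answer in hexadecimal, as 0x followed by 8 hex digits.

0x3513CD9A

`offset` follows `capacity` (2 bytes), so it starts at byte offset 2 and occupies 4 bytes.
Bytes at offsets 2..5: 9A CD 13 35.
Little-endian stores the least-significant byte at the lowest address.
Reassemble most-significant byte first: 35 13 CD 9A → 0x3513CD9A.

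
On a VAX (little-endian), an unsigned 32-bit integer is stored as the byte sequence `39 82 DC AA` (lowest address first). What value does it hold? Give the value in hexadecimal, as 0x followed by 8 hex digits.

0xAADC8239

Little-endian stores the least-significant byte at the lowest address.
Reassemble most-significant byte first: AA DC 82 39 → 0xAADC8239.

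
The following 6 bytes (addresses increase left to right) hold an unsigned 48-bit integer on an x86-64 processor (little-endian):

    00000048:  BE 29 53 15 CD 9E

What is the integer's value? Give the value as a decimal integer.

Little-endian: lowest address holds the least-significant byte.
Reassemble most-significant byte first: 9E CD 15 53 29 BE → 0x9ECD155329BE.
0x9ECD155329BE = 174603663255998.

174603663255998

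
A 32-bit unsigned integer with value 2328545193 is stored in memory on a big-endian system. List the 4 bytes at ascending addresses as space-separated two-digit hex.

2328545193 in hexadecimal, padded to 32 bits, is 0x8ACAC7A9.
Split into bytes (most-significant first): 8A CA C7 A9.
In big-endian order the high byte comes first in memory.
So the memory order matches the most-significant-first order: 8A CA C7 A9.

8A CA C7 A9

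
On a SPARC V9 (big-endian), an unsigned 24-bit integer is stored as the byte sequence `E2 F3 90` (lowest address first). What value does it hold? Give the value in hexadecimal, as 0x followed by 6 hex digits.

In big-endian order the high byte comes first in memory.
The bytes are already most-significant first: 0xE2F390.

0xE2F390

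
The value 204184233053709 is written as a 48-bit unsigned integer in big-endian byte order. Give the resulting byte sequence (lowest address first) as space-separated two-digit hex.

B9 B4 58 AE 0E 0D

204184233053709 in hexadecimal, padded to 48 bits, is 0xB9B458AE0E0D.
Split into bytes (most-significant first): B9 B4 58 AE 0E 0D.
In big-endian order the high byte comes first in memory.
So the memory order matches the most-significant-first order: B9 B4 58 AE 0E 0D.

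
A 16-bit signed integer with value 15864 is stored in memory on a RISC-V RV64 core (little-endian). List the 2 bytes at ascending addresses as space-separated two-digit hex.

F8 3D

15864 in hexadecimal, padded to 16 bits, is 0x3DF8.
Split into bytes (most-significant first): 3D F8.
In little-endian order the low byte comes first in memory.
So at ascending addresses the bytes are F8 3D.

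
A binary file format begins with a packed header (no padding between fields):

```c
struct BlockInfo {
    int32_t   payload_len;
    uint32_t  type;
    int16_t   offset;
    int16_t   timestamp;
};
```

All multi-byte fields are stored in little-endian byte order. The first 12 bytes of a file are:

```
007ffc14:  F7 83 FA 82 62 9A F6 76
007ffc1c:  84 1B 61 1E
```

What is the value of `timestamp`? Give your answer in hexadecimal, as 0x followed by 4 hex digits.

0x1E61

`timestamp` follows `payload_len` (4 B), `type` (4 B), `offset` (2 B), so it starts at offset 4 + 4 + 2 = 10 and occupies 2 bytes.
Bytes at offsets 10..11: 61 1E.
Little-endian stores the least-significant byte at the lowest address.
Reassemble most-significant byte first: 1E 61 → 0x1E61.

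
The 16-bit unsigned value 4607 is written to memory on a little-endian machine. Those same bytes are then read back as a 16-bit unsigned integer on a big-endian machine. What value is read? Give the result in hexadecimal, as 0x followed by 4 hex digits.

0xFF11

4607 in 16-bit hexadecimal is 0x11FF.
Stored little-endian, the bytes at ascending addresses are FF 11.
Read back as big-endian, the last byte is least significant, giving 0xFF11.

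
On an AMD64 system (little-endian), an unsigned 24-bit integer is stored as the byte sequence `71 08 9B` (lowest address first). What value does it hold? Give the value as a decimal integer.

10160241

In little-endian order the low byte comes first in memory.
Reassemble most-significant byte first: 9B 08 71 → 0x9B0871.
0x9B0871 = 10160241.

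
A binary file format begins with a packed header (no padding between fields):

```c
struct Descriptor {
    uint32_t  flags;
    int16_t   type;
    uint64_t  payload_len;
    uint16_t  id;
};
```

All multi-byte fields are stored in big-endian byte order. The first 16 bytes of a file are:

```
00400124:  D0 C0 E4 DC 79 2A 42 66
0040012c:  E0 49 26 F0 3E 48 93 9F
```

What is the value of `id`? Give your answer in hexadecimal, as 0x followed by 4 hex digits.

0x939F

`id` follows `flags` (4 B), `type` (2 B), `payload_len` (8 B), so it starts at offset 4 + 2 + 8 = 14 and occupies 2 bytes.
Bytes at offsets 14..15: 93 9F.
Big-endian stores the most-significant byte at the lowest address.
The bytes are already most-significant first: 0x939F.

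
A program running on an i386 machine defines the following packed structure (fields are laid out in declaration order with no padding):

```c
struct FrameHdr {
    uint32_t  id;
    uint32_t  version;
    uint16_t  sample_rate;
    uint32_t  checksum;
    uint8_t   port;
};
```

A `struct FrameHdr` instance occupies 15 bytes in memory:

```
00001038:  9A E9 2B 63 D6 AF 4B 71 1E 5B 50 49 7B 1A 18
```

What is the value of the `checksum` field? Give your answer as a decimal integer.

444287312

`checksum` follows `id` (4 B), `version` (4 B), `sample_rate` (2 B), so it starts at offset 4 + 4 + 2 = 10 and occupies 4 bytes.
Bytes at offsets 10..13: 50 49 7B 1A.
In little-endian order the low byte comes first in memory.
Reassemble most-significant byte first: 1A 7B 49 50 → 0x1A7B4950.
0x1A7B4950 = 444287312.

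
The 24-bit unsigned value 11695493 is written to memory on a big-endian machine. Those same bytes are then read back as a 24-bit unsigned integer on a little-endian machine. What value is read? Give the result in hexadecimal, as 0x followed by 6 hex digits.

0x8575B2

11695493 in 24-bit hexadecimal is 0xB27585.
Stored big-endian, the bytes at ascending addresses are B2 75 85.
Read back as little-endian, the first byte is least significant, giving 0x8575B2.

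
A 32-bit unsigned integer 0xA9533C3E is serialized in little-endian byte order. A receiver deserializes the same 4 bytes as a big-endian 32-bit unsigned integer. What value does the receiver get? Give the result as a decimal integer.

1044140969

Stored little-endian, the bytes at ascending addresses are 3E 3C 53 A9.
Read back as big-endian, the last byte is least significant, giving 0x3E3C53A9.
0x3E3C53A9 = 1044140969.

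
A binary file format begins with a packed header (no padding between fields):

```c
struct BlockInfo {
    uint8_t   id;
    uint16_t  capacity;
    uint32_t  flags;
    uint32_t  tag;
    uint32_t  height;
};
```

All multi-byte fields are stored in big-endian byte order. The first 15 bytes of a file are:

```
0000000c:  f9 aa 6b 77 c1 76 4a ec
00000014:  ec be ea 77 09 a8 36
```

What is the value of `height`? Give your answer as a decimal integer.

1997121590

`height` follows `id` (1 B), `capacity` (2 B), `flags` (4 B), `tag` (4 B), so it starts at offset 1 + 2 + 4 + 4 = 11 and occupies 4 bytes.
Bytes at offsets 11..14: 77 09 A8 36.
Big-endian stores the most-significant byte at the lowest address.
The bytes are already most-significant first: 0x7709A836.
0x7709A836 = 1997121590.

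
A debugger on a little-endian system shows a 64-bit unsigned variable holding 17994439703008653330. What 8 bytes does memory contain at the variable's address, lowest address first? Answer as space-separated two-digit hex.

12 30 04 3E 92 17 B9 F9

17994439703008653330 in hexadecimal, padded to 64 bits, is 0xF9B917923E043012.
Split into bytes (most-significant first): F9 B9 17 92 3E 04 30 12.
Little-endian stores the least-significant byte at the lowest address.
So at ascending addresses the bytes are 12 30 04 3E 92 17 B9 F9.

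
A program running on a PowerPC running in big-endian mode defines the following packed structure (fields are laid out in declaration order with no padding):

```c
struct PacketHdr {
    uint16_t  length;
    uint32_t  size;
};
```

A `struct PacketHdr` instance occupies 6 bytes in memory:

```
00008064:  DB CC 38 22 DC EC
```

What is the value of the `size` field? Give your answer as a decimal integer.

`size` follows `length` (2 bytes), so it starts at byte offset 2 and occupies 4 bytes.
Bytes at offsets 2..5: 38 22 DC EC.
In big-endian order the high byte comes first in memory.
The bytes are already most-significant first: 0x3822DCEC.
0x3822DCEC = 941808876.

941808876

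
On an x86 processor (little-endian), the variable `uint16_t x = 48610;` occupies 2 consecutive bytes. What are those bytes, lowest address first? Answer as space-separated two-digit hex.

48610 in hexadecimal, padded to 16 bits, is 0xBDE2.
Split into bytes (most-significant first): BD E2.
Little-endian stores the least-significant byte at the lowest address.
So at ascending addresses the bytes are E2 BD.

E2 BD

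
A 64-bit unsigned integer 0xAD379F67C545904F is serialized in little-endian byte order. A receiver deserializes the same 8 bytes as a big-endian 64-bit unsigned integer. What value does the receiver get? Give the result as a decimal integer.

Stored little-endian, the bytes at ascending addresses are 4F 90 45 C5 67 9F 37 AD.
Read back as big-endian, the last byte is least significant, giving 0x4F9045C5679F37AD.
0x4F9045C5679F37AD = 5733159039792002989.

5733159039792002989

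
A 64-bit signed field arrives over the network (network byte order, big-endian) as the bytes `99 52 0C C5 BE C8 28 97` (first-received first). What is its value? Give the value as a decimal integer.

In big-endian order the high byte comes first in memory.
The bytes are already most-significant first: 0x99520CC5BEC82897.
Top bit is set, so as a signed 64-bit value this is 0x99520CC5BEC82897 − 2^64 = -7398837194367424361.

-7398837194367424361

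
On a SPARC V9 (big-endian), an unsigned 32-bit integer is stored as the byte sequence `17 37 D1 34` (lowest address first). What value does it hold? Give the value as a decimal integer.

389534004

In big-endian order the high byte comes first in memory.
The bytes are already most-significant first: 0x1737D134.
0x1737D134 = 389534004.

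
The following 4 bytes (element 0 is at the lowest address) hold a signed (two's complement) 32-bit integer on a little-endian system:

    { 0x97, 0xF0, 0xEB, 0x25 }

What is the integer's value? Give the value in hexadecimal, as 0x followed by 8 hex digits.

0x25EBF097

Little-endian stores the least-significant byte at the lowest address.
Reassemble most-significant byte first: 25 EB F0 97 → 0x25EBF097.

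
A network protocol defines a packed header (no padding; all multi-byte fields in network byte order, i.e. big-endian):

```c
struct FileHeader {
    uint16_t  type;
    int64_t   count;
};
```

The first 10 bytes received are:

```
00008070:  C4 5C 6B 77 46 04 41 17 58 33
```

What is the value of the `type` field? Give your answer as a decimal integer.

`type` is the first field, at byte offset 0, occupying 2 bytes.
Bytes at offsets 0..1: C4 5C.
In big-endian order the high byte comes first in memory.
The bytes are already most-significant first: 0xC45C.
0xC45C = 50268.

50268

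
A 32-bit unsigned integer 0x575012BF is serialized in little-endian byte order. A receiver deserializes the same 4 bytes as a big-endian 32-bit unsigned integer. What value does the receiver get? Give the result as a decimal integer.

3205648471

Stored little-endian, the bytes at ascending addresses are BF 12 50 57.
Read back as big-endian, the last byte is least significant, giving 0xBF125057.
0xBF125057 = 3205648471.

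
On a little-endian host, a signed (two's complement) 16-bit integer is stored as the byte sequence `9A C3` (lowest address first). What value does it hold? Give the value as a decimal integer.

-15462

Little-endian stores the least-significant byte at the lowest address.
Reassemble most-significant byte first: C3 9A → 0xC39A.
Top bit is set, so as a signed 16-bit value this is 0xC39A − 2^16 = -15462.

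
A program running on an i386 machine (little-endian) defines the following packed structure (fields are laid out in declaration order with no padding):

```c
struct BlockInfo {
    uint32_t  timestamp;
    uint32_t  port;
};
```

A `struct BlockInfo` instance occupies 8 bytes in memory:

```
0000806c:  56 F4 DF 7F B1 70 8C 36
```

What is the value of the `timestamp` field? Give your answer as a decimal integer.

`timestamp` is the first field, at byte offset 0, occupying 4 bytes.
Bytes at offsets 0..3: 56 F4 DF 7F.
In little-endian order the low byte comes first in memory.
Reassemble most-significant byte first: 7F DF F4 56 → 0x7FDFF456.
0x7FDFF456 = 2145383510.

2145383510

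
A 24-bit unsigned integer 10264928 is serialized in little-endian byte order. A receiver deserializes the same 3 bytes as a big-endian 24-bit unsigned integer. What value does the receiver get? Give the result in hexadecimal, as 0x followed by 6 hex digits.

10264928 in 24-bit hexadecimal is 0x9CA160.
Stored little-endian, the bytes at ascending addresses are 60 A1 9C.
Read back as big-endian, the last byte is least significant, giving 0x60A19C.

0x60A19C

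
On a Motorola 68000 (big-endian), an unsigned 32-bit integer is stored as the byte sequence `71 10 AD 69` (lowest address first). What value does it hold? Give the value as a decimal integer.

Big-endian stores the most-significant byte at the lowest address.
The bytes are already most-significant first: 0x7110AD69.
0x7110AD69 = 1896918377.

1896918377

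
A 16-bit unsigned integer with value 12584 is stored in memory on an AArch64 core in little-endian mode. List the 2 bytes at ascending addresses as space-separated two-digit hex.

28 31

12584 in hexadecimal, padded to 16 bits, is 0x3128.
Split into bytes (most-significant first): 31 28.
In little-endian order the low byte comes first in memory.
So at ascending addresses the bytes are 28 31.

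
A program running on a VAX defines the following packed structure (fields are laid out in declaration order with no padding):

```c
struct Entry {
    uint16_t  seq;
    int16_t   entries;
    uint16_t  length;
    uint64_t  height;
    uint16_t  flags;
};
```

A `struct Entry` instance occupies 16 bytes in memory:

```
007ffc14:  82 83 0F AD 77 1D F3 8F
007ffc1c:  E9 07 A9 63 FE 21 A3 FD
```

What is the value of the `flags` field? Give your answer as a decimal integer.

`flags` follows `seq` (2 B), `entries` (2 B), `length` (2 B), `height` (8 B), so it starts at offset 2 + 2 + 2 + 8 = 14 and occupies 2 bytes.
Bytes at offsets 14..15: A3 FD.
Little-endian stores the least-significant byte at the lowest address.
Reassemble most-significant byte first: FD A3 → 0xFDA3.
0xFDA3 = 64931.

64931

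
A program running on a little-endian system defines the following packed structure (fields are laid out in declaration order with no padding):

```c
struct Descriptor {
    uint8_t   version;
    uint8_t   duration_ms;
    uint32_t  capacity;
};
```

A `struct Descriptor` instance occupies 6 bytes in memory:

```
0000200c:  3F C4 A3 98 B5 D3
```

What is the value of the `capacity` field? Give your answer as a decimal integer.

`capacity` follows `version` (1 B), `duration_ms` (1 B), so it starts at offset 1 + 1 = 2 and occupies 4 bytes.
Bytes at offsets 2..5: A3 98 B5 D3.
In little-endian order the low byte comes first in memory.
Reassemble most-significant byte first: D3 B5 98 A3 → 0xD3B598A3.
0xD3B598A3 = 3551893667.

3551893667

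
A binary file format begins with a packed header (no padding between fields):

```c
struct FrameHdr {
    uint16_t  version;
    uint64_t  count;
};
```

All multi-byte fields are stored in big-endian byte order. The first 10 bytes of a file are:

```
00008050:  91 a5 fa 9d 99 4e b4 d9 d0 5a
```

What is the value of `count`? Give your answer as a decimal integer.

`count` follows `version` (2 bytes), so it starts at byte offset 2 and occupies 8 bytes.
Bytes at offsets 2..9: FA 9D 99 4E B4 D9 D0 5A.
In big-endian order the high byte comes first in memory.
The bytes are already most-significant first: 0xFA9D994EB4D9D05A.
0xFA9D994EB4D9D05A = 18058758644146229338.

18058758644146229338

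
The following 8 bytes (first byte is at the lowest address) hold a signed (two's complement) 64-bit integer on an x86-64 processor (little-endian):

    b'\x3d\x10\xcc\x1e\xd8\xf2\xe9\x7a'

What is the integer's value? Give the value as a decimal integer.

8856877152244338749

In little-endian order the low byte comes first in memory.
Reassemble most-significant byte first: 7A E9 F2 D8 1E CC 10 3D → 0x7AE9F2D81ECC103D.
0x7AE9F2D81ECC103D = 8856877152244338749.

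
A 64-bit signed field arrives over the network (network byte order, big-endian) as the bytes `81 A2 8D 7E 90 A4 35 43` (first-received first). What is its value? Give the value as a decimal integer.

In big-endian order the high byte comes first in memory.
The bytes are already most-significant first: 0x81A28D7E90A43543.
Top bit is set, so as a signed 64-bit value this is 0x81A28D7E90A43543 − 2^64 = -9105559921857645245.

-9105559921857645245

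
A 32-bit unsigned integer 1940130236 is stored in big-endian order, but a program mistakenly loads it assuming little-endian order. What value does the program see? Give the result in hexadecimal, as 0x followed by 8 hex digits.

0xBC09A473

1940130236 in 32-bit hexadecimal is 0x73A409BC.
Stored big-endian, the bytes at ascending addresses are 73 A4 09 BC.
Read back as little-endian, the first byte is least significant, giving 0xBC09A473.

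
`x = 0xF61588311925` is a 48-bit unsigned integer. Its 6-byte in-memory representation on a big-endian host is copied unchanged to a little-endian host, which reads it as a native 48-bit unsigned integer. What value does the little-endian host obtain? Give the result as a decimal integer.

Stored big-endian, the bytes at ascending addresses are F6 15 88 31 19 25.
Read back as little-endian, the first byte is least significant, giving 0x2519318815F6.
0x2519318815F6 = 40790135412214.

40790135412214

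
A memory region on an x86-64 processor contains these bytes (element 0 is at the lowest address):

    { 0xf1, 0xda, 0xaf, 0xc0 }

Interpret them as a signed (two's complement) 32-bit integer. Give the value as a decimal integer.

In little-endian order the low byte comes first in memory.
Reassemble most-significant byte first: C0 AF DA F1 → 0xC0AFDAF1.
Top bit is set, so as a signed 32-bit value this is 0xC0AFDAF1 − 2^32 = -1062216975.

-1062216975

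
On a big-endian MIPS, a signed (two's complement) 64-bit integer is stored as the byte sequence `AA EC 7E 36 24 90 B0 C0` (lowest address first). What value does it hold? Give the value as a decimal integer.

Big-endian stores the most-significant byte at the lowest address.
The bytes are already most-significant first: 0xAAEC7E362490B0C0.
Top bit is set, so as a signed 64-bit value this is 0xAAEC7E362490B0C0 − 2^64 = -6130386221751291712.

-6130386221751291712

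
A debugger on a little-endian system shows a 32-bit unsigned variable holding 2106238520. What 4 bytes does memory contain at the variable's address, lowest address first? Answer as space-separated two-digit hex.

38 A6 8A 7D

2106238520 in hexadecimal, padded to 32 bits, is 0x7D8AA638.
Split into bytes (most-significant first): 7D 8A A6 38.
In little-endian order the low byte comes first in memory.
So at ascending addresses the bytes are 38 A6 8A 7D.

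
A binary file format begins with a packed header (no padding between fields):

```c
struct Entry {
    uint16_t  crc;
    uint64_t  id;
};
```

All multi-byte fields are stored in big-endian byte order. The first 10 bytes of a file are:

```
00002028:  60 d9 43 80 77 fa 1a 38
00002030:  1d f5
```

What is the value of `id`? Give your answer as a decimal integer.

4864019513625550325

`id` follows `crc` (2 bytes), so it starts at byte offset 2 and occupies 8 bytes.
Bytes at offsets 2..9: 43 80 77 FA 1A 38 1D F5.
Big-endian: lowest address holds the most-significant byte.
The bytes are already most-significant first: 0x438077FA1A381DF5.
0x438077FA1A381DF5 = 4864019513625550325.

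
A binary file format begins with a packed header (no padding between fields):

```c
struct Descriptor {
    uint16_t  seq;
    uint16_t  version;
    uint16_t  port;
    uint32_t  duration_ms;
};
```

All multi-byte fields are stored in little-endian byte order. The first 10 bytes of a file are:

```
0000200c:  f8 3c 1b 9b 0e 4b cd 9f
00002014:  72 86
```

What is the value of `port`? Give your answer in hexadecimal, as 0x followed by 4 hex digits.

`port` follows `seq` (2 B), `version` (2 B), so it starts at offset 2 + 2 = 4 and occupies 2 bytes.
Bytes at offsets 4..5: 0E 4B.
Little-endian stores the least-significant byte at the lowest address.
Reassemble most-significant byte first: 4B 0E → 0x4B0E.

0x4B0E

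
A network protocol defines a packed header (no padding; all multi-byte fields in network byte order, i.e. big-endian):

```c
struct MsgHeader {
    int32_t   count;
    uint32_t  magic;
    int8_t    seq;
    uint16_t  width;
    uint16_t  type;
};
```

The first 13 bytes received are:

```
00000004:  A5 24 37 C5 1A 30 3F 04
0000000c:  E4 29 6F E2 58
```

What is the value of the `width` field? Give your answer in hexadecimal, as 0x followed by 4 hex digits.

`width` follows `count` (4 B), `magic` (4 B), `seq` (1 B), so it starts at offset 4 + 4 + 1 = 9 and occupies 2 bytes.
Bytes at offsets 9..10: 29 6F.
Big-endian: lowest address holds the most-significant byte.
The bytes are already most-significant first: 0x296F.

0x296F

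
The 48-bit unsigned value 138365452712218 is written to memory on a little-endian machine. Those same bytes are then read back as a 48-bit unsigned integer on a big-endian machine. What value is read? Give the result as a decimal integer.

29109823985533

138365452712218 in 48-bit hexadecimal is 0x7DD7B7A8791A.
Stored little-endian, the bytes at ascending addresses are 1A 79 A8 B7 D7 7D.
Read back as big-endian, the last byte is least significant, giving 0x1A79A8B7D77D.
0x1A79A8B7D77D = 29109823985533.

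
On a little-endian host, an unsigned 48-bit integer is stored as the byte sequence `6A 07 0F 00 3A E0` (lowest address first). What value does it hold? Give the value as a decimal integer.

246539713709930

In little-endian order the low byte comes first in memory.
Reassemble most-significant byte first: E0 3A 00 0F 07 6A → 0xE03A000F076A.
0xE03A000F076A = 246539713709930.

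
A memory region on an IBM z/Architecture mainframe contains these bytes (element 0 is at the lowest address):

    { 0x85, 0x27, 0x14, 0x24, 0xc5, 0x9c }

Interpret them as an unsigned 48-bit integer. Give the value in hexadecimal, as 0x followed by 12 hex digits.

0x85271424C59C

Big-endian stores the most-significant byte at the lowest address.
The bytes are already most-significant first: 0x85271424C59C.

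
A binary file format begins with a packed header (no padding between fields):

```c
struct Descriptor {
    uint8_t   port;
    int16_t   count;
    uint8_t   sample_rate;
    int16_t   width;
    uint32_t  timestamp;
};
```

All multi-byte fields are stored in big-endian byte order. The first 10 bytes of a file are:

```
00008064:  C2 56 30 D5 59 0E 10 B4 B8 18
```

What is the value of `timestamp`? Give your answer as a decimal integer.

`timestamp` follows `port` (1 B), `count` (2 B), `sample_rate` (1 B), `width` (2 B), so it starts at offset 1 + 2 + 1 + 2 = 6 and occupies 4 bytes.
Bytes at offsets 6..9: 10 B4 B8 18.
In big-endian order the high byte comes first in memory.
The bytes are already most-significant first: 0x10B4B818.
0x10B4B818 = 280279064.

280279064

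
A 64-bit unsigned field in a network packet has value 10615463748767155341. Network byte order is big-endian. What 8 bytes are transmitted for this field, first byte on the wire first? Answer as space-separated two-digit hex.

10615463748767155341 in hexadecimal, padded to 64 bits, is 0x9351B4094F4D848D.
Split into bytes (most-significant first): 93 51 B4 09 4F 4D 84 8D.
Big-endian: lowest address holds the most-significant byte.
So the memory order matches the most-significant-first order: 93 51 B4 09 4F 4D 84 8D.

93 51 B4 09 4F 4D 84 8D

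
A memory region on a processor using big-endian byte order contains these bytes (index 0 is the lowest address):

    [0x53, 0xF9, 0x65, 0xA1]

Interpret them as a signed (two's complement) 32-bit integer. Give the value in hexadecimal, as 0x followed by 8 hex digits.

Big-endian: lowest address holds the most-significant byte.
The bytes are already most-significant first: 0x53F965A1.

0x53F965A1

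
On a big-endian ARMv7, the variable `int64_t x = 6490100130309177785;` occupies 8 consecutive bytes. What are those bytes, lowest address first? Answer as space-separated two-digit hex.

6490100130309177785 in hexadecimal, padded to 64 bits, is 0x5A1177AEB7CB81B9.
Split into bytes (most-significant first): 5A 11 77 AE B7 CB 81 B9.
Big-endian stores the most-significant byte at the lowest address.
So the memory order matches the most-significant-first order: 5A 11 77 AE B7 CB 81 B9.

5A 11 77 AE B7 CB 81 B9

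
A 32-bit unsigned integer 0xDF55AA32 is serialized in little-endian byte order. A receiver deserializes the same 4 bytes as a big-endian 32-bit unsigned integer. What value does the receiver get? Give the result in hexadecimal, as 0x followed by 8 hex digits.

Stored little-endian, the bytes at ascending addresses are 32 AA 55 DF.
Read back as big-endian, the last byte is least significant, giving 0x32AA55DF.

0x32AA55DF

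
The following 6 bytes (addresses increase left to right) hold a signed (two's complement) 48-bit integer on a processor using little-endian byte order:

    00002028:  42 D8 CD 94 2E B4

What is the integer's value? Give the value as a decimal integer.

Little-endian stores the least-significant byte at the lowest address.
Reassemble most-significant byte first: B4 2E 94 CD D8 42 → 0xB42E94CDD842.
Top bit is set, so as a signed 48-bit value this is 0xB42E94CDD842 − 2^48 = -83362818697150.

-83362818697150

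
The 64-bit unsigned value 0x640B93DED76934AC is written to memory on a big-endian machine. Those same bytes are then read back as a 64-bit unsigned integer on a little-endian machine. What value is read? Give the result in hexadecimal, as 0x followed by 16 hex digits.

Stored big-endian, the bytes at ascending addresses are 64 0B 93 DE D7 69 34 AC.
Read back as little-endian, the first byte is least significant, giving 0xAC3469D7DE930B64.

0xAC3469D7DE930B64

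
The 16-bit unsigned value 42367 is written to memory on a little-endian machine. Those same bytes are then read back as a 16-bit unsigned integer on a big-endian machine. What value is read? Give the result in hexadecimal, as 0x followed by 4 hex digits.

0x7FA5

42367 in 16-bit hexadecimal is 0xA57F.
Stored little-endian, the bytes at ascending addresses are 7F A5.
Read back as big-endian, the last byte is least significant, giving 0x7FA5.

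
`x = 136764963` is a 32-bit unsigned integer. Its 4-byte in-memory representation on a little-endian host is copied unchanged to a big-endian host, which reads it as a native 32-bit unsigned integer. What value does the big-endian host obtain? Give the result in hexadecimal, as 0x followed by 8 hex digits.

136764963 in 32-bit hexadecimal is 0x0826DE23.
Stored little-endian, the bytes at ascending addresses are 23 DE 26 08.
Read back as big-endian, the last byte is least significant, giving 0x23DE2608.

0x23DE2608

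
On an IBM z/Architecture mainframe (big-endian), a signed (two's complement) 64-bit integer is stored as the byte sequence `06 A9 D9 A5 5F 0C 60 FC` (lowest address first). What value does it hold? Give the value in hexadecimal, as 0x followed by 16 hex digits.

0x06A9D9A55F0C60FC

Big-endian: lowest address holds the most-significant byte.
The bytes are already most-significant first: 0x06A9D9A55F0C60FC.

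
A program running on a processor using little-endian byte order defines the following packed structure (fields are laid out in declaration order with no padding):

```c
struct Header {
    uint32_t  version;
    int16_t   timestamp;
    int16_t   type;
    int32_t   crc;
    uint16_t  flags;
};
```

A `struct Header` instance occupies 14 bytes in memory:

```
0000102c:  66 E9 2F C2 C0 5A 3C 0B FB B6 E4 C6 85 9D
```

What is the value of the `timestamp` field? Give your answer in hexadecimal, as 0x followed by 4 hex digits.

`timestamp` follows `version` (4 bytes), so it starts at byte offset 4 and occupies 2 bytes.
Bytes at offsets 4..5: C0 5A.
In little-endian order the low byte comes first in memory.
Reassemble most-significant byte first: 5A C0 → 0x5AC0.

0x5AC0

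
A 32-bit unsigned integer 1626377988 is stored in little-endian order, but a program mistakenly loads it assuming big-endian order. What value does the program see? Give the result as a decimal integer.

1626377988 in 32-bit hexadecimal is 0x60F08F04.
Stored little-endian, the bytes at ascending addresses are 04 8F F0 60.
Read back as big-endian, the last byte is least significant, giving 0x048FF060.
0x048FF060 = 76542048.

76542048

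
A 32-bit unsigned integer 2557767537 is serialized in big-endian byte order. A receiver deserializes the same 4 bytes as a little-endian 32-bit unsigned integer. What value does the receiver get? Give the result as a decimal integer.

1903129752

2557767537 in 32-bit hexadecimal is 0x98746F71.
Stored big-endian, the bytes at ascending addresses are 98 74 6F 71.
Read back as little-endian, the first byte is least significant, giving 0x716F7498.
0x716F7498 = 1903129752.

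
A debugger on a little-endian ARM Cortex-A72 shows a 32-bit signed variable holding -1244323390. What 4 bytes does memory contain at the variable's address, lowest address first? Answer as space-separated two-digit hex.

Two's complement of -1244323390 in 32 bits: 1244323390 = 0x4A2ADE3E; invert → 0xB5D521C1; add 1 → 0xB5D521C2.
Split into bytes (most-significant first): B5 D5 21 C2.
Little-endian: lowest address holds the least-significant byte.
So at ascending addresses the bytes are C2 21 D5 B5.

C2 21 D5 B5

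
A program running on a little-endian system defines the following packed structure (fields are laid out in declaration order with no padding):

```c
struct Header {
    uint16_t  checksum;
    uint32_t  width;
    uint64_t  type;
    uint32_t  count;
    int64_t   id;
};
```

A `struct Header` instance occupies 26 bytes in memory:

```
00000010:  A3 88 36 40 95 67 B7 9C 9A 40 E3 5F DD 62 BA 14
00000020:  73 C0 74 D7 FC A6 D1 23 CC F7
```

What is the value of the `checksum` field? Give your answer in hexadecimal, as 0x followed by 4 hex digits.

`checksum` is the first field, at byte offset 0, occupying 2 bytes.
Bytes at offsets 0..1: A3 88.
Little-endian: lowest address holds the least-significant byte.
Reassemble most-significant byte first: 88 A3 → 0x88A3.

0x88A3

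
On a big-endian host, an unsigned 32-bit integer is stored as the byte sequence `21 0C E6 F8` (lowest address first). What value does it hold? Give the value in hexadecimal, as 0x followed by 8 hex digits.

0x210CE6F8

Big-endian stores the most-significant byte at the lowest address.
The bytes are already most-significant first: 0x210CE6F8.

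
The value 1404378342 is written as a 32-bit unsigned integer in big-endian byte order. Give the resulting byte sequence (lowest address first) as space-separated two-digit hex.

1404378342 in hexadecimal, padded to 32 bits, is 0x53B51CE6.
Split into bytes (most-significant first): 53 B5 1C E6.
Big-endian stores the most-significant byte at the lowest address.
So the memory order matches the most-significant-first order: 53 B5 1C E6.

53 B5 1C E6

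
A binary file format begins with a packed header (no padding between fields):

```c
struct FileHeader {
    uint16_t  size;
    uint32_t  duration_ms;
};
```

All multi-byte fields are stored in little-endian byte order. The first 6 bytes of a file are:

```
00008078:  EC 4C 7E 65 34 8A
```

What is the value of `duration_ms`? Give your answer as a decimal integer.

2318689662

`duration_ms` follows `size` (2 bytes), so it starts at byte offset 2 and occupies 4 bytes.
Bytes at offsets 2..5: 7E 65 34 8A.
Little-endian: lowest address holds the least-significant byte.
Reassemble most-significant byte first: 8A 34 65 7E → 0x8A34657E.
0x8A34657E = 2318689662.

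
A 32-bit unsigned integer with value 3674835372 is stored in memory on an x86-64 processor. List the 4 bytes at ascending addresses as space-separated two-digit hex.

3674835372 in hexadecimal, padded to 32 bits, is 0xDB0989AC.
Split into bytes (most-significant first): DB 09 89 AC.
In little-endian order the low byte comes first in memory.
So at ascending addresses the bytes are AC 89 09 DB.

AC 89 09 DB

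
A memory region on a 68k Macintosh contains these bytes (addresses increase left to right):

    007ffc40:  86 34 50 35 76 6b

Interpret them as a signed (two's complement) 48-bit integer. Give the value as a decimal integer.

-133915734608277

In big-endian order the high byte comes first in memory.
The bytes are already most-significant first: 0x86345035766B.
Top bit is set, so as a signed 48-bit value this is 0x86345035766B − 2^48 = -133915734608277.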